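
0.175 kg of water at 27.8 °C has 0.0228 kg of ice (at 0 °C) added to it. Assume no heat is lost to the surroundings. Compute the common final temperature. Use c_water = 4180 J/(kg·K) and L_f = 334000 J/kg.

T_f ≈ 15.4 °C

Energy conservation, ΣQ = 0:
fusion: m_ice L_f = 0.0228×334000 = 7615.2; meltwater 0→T: 0.0228×4180×T = 95.3 T; water cools: 0.175×4180×(T − 27.8) = 731.5(T − 27.8)
826.8 T = 20336 − 7615.2 = 12720
T ≈ 15.39 °C. Since T > 0 °C, the all-ice-melts assumption holds.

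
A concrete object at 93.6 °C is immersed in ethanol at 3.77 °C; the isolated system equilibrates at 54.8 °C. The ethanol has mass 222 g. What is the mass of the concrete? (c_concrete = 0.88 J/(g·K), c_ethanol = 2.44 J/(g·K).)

m ≈ 810 g

Heat lost by the concrete = heat gained by the ethanol:
m×0.88×(93.6 − 54.8) = 222×2.44×(54.8 − 3.77)
34.14 m = 27642  ⇒  m ≈ 809.6 g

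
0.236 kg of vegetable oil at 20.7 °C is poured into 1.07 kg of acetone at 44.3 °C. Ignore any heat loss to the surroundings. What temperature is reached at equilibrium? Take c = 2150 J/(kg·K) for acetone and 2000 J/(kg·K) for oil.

|Q_acetone| = |Q_oil|:
1.07×2150×(44.3 − T) = 0.236×2000×(T − 20.7)
2300.5(44.3 − T) = 472(T − 20.7)
2772.5 T = 111683  ⇒  T ≈ 40.28 °C

T_f ≈ 40.3 °C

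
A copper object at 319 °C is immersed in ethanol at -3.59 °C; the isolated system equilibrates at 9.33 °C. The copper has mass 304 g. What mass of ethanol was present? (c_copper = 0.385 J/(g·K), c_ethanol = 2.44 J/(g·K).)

Let T be the final temperature. ΣQ_i = 0:
304·0.385·(9.33 − 319) + m·2.44·(9.33 − (-3.59)) = 0
31.52 m = 36244
m = 36244/31.52 ≈ 1150 g

m ≈ 1150 g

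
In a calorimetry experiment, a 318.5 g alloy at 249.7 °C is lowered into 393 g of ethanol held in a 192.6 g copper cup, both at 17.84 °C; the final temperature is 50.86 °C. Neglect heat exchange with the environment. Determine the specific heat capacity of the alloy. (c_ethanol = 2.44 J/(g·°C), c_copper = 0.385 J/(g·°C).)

Let T be the final temperature. ΣQ_i = 0:
318.5×c×(50.86 − 249.7) + 393×2.44×(50.86 − 17.84) + 192.6×0.385×(50.86 − 17.84) = 0
-63331 c = -34112
c = -34112/-63331 ≈ 0.5386 J/(g·°C)

c ≈ 0.539 J/(g·°C)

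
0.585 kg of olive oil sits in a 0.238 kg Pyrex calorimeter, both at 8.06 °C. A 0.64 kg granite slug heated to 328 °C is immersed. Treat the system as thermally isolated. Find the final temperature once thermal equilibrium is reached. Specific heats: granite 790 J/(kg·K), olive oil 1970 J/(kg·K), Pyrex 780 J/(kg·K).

Taking heat into each body as positive, Σ m c ΔT = 0:
0.64·790·(T − 328) + 0.585·1970·(T − 8.06) + 0.238·780·(T − 8.06) = 0
505.6(T − 328) + 1152.4(T − 8.06) + 185.64(T − 8.06) = 0
(505.6 + 1152.4 + 185.64) T = 505.6·328 + 1152.4·8.06 + 185.64·8.06
T = 176622/1843.7 ≈ 95.80 °C

T_f ≈ 95.8 °C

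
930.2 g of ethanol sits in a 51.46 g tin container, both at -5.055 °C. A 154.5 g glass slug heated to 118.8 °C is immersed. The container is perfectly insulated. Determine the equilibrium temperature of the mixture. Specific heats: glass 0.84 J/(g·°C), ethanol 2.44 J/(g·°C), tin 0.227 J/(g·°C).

T_f ≈ 1.6 °C

Let T be the final temperature. ΣQ_i = 0:
154.5·0.84·(T − 118.8) + 930.2·2.44·(T − (-5.055)) + 51.46·0.227·(T − (-5.055)) = 0
(129.78 + 2269.7 + 11.68) T = 129.78·118.8 + 2269.7·(-5.055) + 11.68·(-5.055)
T = 3885.5/2411.1 ≈ 1.61 °C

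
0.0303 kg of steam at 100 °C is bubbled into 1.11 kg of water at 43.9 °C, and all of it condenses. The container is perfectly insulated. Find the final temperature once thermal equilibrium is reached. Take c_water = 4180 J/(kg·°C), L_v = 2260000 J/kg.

T_f ≈ 59.8 °C

Sum of m c ΔT and latent-heat terms is zero:
condense steam: −0.0303·2260000 = −68478; condensate cools 100→T: 0.0303·4180·(T − 100) = 126.65(T − 100); original water: 4639.8(T − 43.9)
4766.5 T = 68478 + 12665 + 203687 = 284831
T ≈ 59.76 °C (< 100 °C, so full condensation is consistent).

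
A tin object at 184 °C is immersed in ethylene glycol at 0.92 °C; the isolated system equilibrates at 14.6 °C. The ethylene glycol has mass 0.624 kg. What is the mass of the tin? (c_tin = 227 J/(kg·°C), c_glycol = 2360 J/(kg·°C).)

m ≈ 0.524 kg

Net heat exchanged in the isolated system is zero:
m×227×(14.6 − 184) + 0.624×2360×(14.6 − 0.92) = 0
-38454 m = -20146
m = -20146/-38454 ≈ 0.5239 kg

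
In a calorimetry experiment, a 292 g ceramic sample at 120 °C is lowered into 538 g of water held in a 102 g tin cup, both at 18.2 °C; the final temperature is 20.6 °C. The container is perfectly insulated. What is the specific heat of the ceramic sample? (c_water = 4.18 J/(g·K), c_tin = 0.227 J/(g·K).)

Conservation of energy gives ΣQ = 0:
292×c×(20.6 − 120) + 538×4.18×(20.6 − 18.2) + 102×0.227×(20.6 − 18.2) = 0
-29025 c = -5452.8
c = -5452.8/-29025 ≈ 0.1879 J/(g·K)

c ≈ 0.188 J/(g·K)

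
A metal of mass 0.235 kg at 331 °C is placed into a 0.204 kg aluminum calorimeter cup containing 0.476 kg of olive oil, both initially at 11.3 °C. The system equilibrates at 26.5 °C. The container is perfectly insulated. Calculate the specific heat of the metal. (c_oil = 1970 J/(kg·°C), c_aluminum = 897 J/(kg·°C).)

c ≈ 238 J/(kg·°C)

Conservation of energy gives ΣQ = 0:
0.235·c·(26.5 − 331) + 0.476·1970·(26.5 − 11.3) + 0.204·897·(26.5 − 11.3) = 0
-71.56 c = -17035
c = -17035/-71.56 ≈ 238.1 J/(kg·°C)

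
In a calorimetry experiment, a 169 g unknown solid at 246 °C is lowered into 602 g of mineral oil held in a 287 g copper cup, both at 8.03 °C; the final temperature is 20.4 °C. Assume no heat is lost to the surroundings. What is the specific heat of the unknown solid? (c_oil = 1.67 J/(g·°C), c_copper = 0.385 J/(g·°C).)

Let T be the final temperature. ΣQ_i = 0:
169·c·(20.4 − 246) + 602·1.67·(20.4 − 8.03) + 287·0.385·(20.4 − 8.03) = 0
-38126 c = -13803
c = -13803/-38126 ≈ 0.362 J/(g·°C)

c ≈ 0.362 J/(g·°C)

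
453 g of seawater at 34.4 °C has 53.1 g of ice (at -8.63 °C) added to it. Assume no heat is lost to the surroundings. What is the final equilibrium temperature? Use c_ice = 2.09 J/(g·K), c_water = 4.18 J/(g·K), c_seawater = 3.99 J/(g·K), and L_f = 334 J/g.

T_f ≈ 21.4 °C

Setting the total heat transfer to zero:
ice -8.63→0 °C: 53.1×2.09×8.63 = 957.75
  melt ice: 53.1×334 = 17735
  warm the meltwater: 221.96 T
  seawater: 1807.5(T − 34.4)
2029.4 T = 62177 − 18693 = 43484
T ≈ 21.43 °C. Since T > 0 °C, the all-ice-melts assumption holds.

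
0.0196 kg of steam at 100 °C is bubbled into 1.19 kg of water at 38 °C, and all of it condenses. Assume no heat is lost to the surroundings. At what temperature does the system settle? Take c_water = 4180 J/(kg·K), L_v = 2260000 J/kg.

T_f ≈ 47.8 °C

Sum of m c ΔT and latent-heat terms is zero:
condense steam: −0.0196·2260000 = −44296; condensate cools 100→T: 0.0196·4180·(T − 100) = 81.93(T − 100); water warms: 1.19·4180·(T − 38) = 4974.2(T − 38)
5056.1 T = 44296 + 8192.8 + 189020 = 241508
T ≈ 47.77 °C, under the boiling point, so the assumption holds.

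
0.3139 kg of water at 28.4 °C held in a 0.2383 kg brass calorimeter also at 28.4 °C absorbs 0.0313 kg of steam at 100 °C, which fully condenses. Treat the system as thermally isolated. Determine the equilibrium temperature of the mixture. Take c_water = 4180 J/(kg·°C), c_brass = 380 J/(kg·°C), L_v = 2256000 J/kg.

T_f ≈ 80.6 °C

Conservation of energy gives ΣQ = 0:
condense steam: −0.0313×2256000 = −70613
  condensate cools 100→T: 0.0313×4180×(T − 100) = 130.83(T − 100)
  water warms: 0.3139×4180×(T − 28.4) = 1312.1(T − 28.4)
  brass cup: 0.2383×380×(T − 28.4) = 90.55(T − 28.4)
1533.5 T = 70613 + 13083 + 39835 = 123532
T ≈ 80.56 °C, under the boiling point, so the assumption holds.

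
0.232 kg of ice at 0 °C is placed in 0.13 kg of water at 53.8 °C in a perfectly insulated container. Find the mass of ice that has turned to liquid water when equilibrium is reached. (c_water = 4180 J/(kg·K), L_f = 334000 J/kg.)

m_melted ≈ 0.0875 kg

Heat available from the water dropping to 0 °C: 0.13×4180×53.8 = 29235 J.
To melt every bit of ice: 0.232×334000 = 77488 J.
Since 29235 < 77488 J, not all the ice melts; equilibrium is at 0 °C.
m_melt = 29235 / L_f = 0.08753 kg.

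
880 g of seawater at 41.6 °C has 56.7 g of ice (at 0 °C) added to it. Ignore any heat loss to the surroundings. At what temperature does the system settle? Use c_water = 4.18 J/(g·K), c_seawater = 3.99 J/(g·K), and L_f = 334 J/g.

T_f ≈ 33.9 °C

Energy conservation, ΣQ = 0:
melt ice: 56.7×334 = 18938; meltwater 0→T: 56.7×4.18×T = 237.01 T; seawater: 3511.2(T − 41.6)
3748.2 T = 146066 − 18938 = 127128
T ≈ 33.92 °C — above 0 °C, consistent with complete melting.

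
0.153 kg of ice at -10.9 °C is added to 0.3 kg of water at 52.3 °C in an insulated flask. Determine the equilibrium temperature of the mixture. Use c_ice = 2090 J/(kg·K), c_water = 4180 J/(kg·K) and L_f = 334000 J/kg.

Net heat exchanged in the isolated system is zero:
warm ice to 0 °C: 0.153×2090×(0 − (-10.9)) = 3485.5; latent heat to melt: 0.153×334000 = 51102; meltwater 0→T: 0.153×4180×T = 639.54 T; water: 1254(T − 52.3)
1893.5 T = 65584 − 54587 = 10997
T ≈ 5.81 °C — above 0 °C, consistent with complete melting.

T_f ≈ 5.8 °C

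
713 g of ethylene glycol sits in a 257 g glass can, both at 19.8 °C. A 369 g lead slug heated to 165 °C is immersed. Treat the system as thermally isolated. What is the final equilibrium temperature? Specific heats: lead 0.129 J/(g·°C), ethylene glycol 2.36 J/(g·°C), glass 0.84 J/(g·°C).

Heat gained plus heat lost sum to zero:
369×0.129×(T − 165) + 713×2.36×(T − 19.8) + 257×0.84×(T − 19.8) = 0
1946.2 T = 45446
T = 45446/1946.2 ≈ 23.35 °C

T_f ≈ 23.4 °C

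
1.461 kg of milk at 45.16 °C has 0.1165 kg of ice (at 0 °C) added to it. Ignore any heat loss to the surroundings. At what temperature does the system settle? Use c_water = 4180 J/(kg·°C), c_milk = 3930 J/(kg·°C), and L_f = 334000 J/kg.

Energy conservation, ΣQ = 0:
melt ice: 0.1165×334000 = 38911
  meltwater 0→T: 0.1165×4180×T = 486.97 T
  milk: 5741.7(T − 45.16)
6228.7 T = 259297 − 38911 = 220386
T ≈ 35.38 °C — above 0 °C, consistent with complete melting.

T_f ≈ 35.4 °C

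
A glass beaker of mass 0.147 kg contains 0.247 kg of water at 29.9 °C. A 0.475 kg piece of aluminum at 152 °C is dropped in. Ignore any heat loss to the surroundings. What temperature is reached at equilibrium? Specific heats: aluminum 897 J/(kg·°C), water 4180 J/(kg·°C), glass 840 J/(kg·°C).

Let T be the final temperature. ΣQ_i = 0:
0.475*897*(T − 152) + 0.247*4180*(T − 29.9) + 0.147*840*(T − 29.9) = 0
426.07(T − 152) + 1032.5(T − 29.9) + 123.48(T − 29.9) = 0
(426.07 + 1032.5 + 123.48) T = 426.07*152 + 1032.5*29.9 + 123.48*29.9
T = 99326 / 1582 = 62.8 °C

T_f ≈ 62.8 °C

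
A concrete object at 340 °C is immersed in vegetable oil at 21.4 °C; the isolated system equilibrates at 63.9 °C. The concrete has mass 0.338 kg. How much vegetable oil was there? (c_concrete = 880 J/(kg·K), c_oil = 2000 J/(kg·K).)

m ≈ 0.966 kg

Energy conservation, ΣQ = 0:
0.338×880×(63.9 − 340) + m×2000×(63.9 − 21.4) = 0
85000 m = 82123
m = 82123/85000 ≈ 0.9662 kg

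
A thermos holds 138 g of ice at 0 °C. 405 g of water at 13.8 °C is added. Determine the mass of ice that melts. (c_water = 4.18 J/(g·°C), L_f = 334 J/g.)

Cooling the water to 0 °C releases 405·4.18·13.8 = 23362 J.
Melting all 138 g of ice would need 138·334 = 46092 J.
23362 J < 46092 J, so only part of the ice melts and the system sits at 0 °C.
m_melt = 23362 / L_f = 69.95 g.

m_melted ≈ 69.9 g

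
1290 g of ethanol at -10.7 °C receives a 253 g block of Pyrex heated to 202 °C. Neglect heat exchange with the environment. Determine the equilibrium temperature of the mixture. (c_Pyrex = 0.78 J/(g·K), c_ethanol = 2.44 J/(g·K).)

Set heat shed by the hot body equal to heat absorbed by the cold body:
253*0.78*(202 − T) = 1290*2.44*(T − (-10.7))
197.34(202 − T) = 3147.6(T − (-10.7))
3344.9 T = 6183.4  ⇒  T ≈ 1.85 °C

T_f ≈ 1.8 °C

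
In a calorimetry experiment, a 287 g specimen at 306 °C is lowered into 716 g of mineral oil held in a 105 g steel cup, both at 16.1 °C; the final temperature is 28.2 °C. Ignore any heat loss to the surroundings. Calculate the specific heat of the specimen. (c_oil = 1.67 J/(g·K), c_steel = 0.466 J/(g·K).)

c ≈ 0.189 J/(g·K)

Net heat exchanged in the isolated system is zero:
287·c·(28.2 − 306) + 716·1.67·(28.2 − 16.1) + 105·0.466·(28.2 − 16.1) = 0
-79729 c = -15060
c = -15060/-79729 ≈ 0.1889 J/(g·K)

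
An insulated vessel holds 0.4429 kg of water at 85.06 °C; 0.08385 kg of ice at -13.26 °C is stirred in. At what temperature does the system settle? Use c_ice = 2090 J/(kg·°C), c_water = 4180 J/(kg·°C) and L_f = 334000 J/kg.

T_f ≈ 57.7 °C

Let T be the final temperature. ΣQ_i = 0:
ice -13.26→0 °C: 0.08385·2090·13.26 = 2323.8; melt ice: 0.08385·334000 = 28006; warm the meltwater: 350.49 T; water cools: 0.4429·4180·(T − 85.06) = 1851.3(T − 85.06)
2201.8 T = 157473 − 30330 = 127144
T ≈ 57.74 °C. Since T > 0 °C, the all-ice-melts assumption holds.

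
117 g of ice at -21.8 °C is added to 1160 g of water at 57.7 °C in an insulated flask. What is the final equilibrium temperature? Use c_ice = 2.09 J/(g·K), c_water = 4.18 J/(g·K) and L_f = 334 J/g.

T_f ≈ 44.1 °C

Energy balance with sensible and latent terms:
warm ice to 0 °C: 117·2.09·(0 − (-21.8)) = 5330.8
  fusion: m_ice L_f = 117·334 = 39078
  warm the meltwater: 489.06 T
  water: 4848.8(T − 57.7)
5337.9 T = 279776 − 44409 = 235367
T ≈ 44.09 °C — above 0 °C, consistent with complete melting.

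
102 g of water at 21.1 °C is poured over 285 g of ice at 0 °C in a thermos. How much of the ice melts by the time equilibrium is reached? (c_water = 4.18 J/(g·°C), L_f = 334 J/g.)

m_melted ≈ 26.9 g

Heat available from the water dropping to 0 °C: 102×4.18×21.1 = 8996.2 J.
To melt every bit of ice: 285×334 = 95190 J.
That's not enough to melt it all — equilibrium is at 0 °C with ice remaining.
Mass melted = 8996.2/334 ≈ 26.93 g.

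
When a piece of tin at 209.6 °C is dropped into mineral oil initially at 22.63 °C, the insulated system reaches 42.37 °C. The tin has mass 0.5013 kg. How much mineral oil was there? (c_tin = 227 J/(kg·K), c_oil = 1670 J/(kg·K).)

Net heat exchanged in the isolated system is zero:
0.5013×227×(42.37 − 209.6) + m×1670×(42.37 − 22.63) = 0
32966 m = 19030
m = 19030/32966 ≈ 0.5773 kg

m ≈ 0.577 kg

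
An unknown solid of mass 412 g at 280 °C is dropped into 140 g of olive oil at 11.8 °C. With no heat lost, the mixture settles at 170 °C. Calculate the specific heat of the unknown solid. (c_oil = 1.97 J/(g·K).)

Net heat exchanged in the isolated system is zero:
412·c·(170 − 280) + 140·1.97·(170 − 11.8) = 0
-45320 c = -43632
c = -43632/-45320 ≈ 0.9627 J/(g·K)

c ≈ 0.963 J/(g·K)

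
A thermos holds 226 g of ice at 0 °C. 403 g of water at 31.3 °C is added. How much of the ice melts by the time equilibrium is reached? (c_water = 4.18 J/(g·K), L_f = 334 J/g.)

m_melted ≈ 158 g

Heat available from the water dropping to 0 °C: 403·4.18·31.3 = 52726 J.
To melt every bit of ice: 226·334 = 75484 J.
52726 J < 75484 J, so only part of the ice melts and the system sits at 0 °C.
m_melt = 52726 / L_f = 157.9 g.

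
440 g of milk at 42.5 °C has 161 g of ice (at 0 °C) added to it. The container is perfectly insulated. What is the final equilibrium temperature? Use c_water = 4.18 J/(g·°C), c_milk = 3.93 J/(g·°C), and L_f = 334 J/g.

T_f ≈ 8.2 °C

Heat gained plus heat lost sum to zero:
melt ice: 161×334 = 53774
  warm the meltwater: 672.98 T
  milk cools: 440×3.93×(T − 42.5) = 1729.2(T − 42.5)
2402.2 T = 73491 − 53774 = 19717
T ≈ 8.21 °C (positive, so assuming full melt was valid).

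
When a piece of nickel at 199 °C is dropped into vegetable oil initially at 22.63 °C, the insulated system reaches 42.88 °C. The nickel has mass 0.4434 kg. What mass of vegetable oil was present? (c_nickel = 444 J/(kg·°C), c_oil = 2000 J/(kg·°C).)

Conservation of energy gives ΣQ = 0:
0.4434×444×(42.88 − 199) + m×2000×(42.88 − 22.63) = 0
40500 m = 30735
m = 30735/40500 ≈ 0.7589 kg

m ≈ 0.759 kg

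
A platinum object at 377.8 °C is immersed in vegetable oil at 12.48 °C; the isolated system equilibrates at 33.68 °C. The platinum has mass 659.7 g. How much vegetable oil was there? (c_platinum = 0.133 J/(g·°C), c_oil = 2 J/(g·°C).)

m ≈ 712 g

Setting the total heat transfer to zero:
659.7·0.133·(33.68 − 377.8) + m·2·(33.68 − 12.48) = 0
42.4 m = 30193
m = 30193/42.4 ≈ 712.1 g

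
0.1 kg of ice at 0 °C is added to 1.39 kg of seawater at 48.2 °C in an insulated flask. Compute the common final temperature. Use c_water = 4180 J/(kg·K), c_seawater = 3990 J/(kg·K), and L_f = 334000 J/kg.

T_f ≈ 39.2 °C

Taking heat into each body as positive, Σ m c ΔT = 0:
fusion: m_ice L_f = 0.1·334000 = 33400
  meltwater 0→T: 0.1·4180·T = 418 T
  seawater cools: 1.39·3990·(T − 48.2) = 5546.1(T − 48.2)
5964.1 T = 267322 − 33400 = 233922
T ≈ 39.22 °C (positive, so assuming full melt was valid).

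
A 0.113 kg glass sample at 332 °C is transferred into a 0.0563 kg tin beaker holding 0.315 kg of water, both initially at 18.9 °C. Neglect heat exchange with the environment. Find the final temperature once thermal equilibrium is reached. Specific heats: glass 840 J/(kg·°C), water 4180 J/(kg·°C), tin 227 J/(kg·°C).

T_f ≈ 39.8 °C

T_f = Σ m_i c_i T_i / Σ m_i c_i:
T_f = (94.92·332 + 1316.7·18.9 + 12.78·18.9) / (94.92 + 1316.7 + 12.78)
    = 56641 / 1424.4 ≈ 39.76 °C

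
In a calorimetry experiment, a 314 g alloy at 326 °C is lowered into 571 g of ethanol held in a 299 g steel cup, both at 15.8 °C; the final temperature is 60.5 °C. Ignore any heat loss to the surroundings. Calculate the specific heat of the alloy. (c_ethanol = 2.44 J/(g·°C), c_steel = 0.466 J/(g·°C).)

c ≈ 0.822 J/(g·°C)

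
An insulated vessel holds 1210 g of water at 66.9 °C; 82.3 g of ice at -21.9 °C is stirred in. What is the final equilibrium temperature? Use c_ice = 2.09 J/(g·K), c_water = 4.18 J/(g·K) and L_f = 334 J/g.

T_f ≈ 56.9 °C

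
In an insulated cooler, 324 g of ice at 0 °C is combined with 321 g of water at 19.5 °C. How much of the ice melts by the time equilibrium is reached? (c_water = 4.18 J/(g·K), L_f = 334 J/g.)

m_melted ≈ 78.3 g

Water can give up m c ΔT = 321×4.18×19.5 = 26165 J before reaching 0 °C.
Melting all 324 g of ice would need 324×334 = 108216 J.
26165 J < 108216 J, so only part of the ice melts and the system sits at 0 °C.
Mass melted = 26165/334 ≈ 78.34 g.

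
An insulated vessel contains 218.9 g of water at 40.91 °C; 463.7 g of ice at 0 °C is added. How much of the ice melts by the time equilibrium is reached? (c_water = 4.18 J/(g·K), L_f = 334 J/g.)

Cooling the water to 0 °C releases 218.9×4.18×40.91 = 37433 J.
Melting all 463.7 g of ice would need 463.7×334 = 154876 J.
That's not enough to melt it all — equilibrium is at 0 °C with ice remaining.
m_melted×334 = 37433  ⇒  m_melted ≈ 112.1 g.

m_melted ≈ 112 g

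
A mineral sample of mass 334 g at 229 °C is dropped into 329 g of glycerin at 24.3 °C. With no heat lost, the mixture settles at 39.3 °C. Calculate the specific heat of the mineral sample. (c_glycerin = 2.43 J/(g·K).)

Setting the total heat transfer to zero:
334·c·(39.3 − 229) + 329·2.43·(39.3 − 24.3) = 0
-63360 c = -11992
c = -11992/-63360 ≈ 0.1893 J/(g·K)

c ≈ 0.189 J/(g·K)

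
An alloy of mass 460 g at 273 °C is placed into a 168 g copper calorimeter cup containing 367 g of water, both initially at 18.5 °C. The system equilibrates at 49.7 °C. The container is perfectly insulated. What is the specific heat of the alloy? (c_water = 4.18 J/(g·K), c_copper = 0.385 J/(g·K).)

c ≈ 0.486 J/(g·K)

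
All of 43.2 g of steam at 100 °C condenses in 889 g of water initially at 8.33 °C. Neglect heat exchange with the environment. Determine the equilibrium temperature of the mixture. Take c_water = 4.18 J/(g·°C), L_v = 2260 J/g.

Taking heat into each body as positive, Σ m c ΔT = 0:
latent heat released on condensation: 43.2×2260 = 97632; condensed water 100 °C→T: 180.58(T − 100); water warms: 889×4.18×(T − 8.33) = 3716(T − 8.33)
3896.6 T = 97632 + 18058 + 30954 = 146644
T ≈ 37.63 °C, under the boiling point, so the assumption holds.

T_f ≈ 37.6 °C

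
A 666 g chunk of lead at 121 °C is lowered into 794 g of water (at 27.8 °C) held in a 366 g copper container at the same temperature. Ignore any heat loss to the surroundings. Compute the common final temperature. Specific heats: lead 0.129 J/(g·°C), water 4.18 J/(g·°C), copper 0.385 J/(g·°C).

T_f ≈ 30.1 °C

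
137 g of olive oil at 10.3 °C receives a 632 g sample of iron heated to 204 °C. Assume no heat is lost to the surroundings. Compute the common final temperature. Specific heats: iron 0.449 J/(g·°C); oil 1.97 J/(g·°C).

With ΣQ=0 the equilibrium temperature is the m·c-weighted mean:
T_f = (283.77×204 + 269.89×10.3) / (283.77 + 269.89)
    = 60669 / 553.66 ≈ 109.58 °C

T_f ≈ 109.6 °C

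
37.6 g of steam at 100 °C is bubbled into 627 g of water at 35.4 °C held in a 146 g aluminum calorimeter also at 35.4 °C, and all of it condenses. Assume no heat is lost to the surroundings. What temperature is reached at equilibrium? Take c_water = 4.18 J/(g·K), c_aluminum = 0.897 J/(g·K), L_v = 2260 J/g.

T_f ≈ 68.1 °C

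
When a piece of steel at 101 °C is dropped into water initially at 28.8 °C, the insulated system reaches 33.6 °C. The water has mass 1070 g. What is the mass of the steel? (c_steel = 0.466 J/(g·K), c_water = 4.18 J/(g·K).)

|Q_steel| = |Q_water|:
m×0.466×(101 − 33.6) = 1070×4.18×(33.6 − 28.8)
31.41 m = 21468  ⇒  m ≈ 683.5 g

m ≈ 684 g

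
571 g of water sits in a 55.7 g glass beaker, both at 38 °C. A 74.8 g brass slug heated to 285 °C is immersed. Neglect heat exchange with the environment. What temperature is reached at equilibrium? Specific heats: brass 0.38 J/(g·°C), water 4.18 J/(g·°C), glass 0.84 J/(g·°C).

T_f ≈ 40.9 °C

Taking heat into each body as positive, Σ m c ΔT = 0:
74.8*0.38*(T − 285) + 571*4.18*(T − 38) + 55.7*0.84*(T − 38) = 0
2462 T = 100576
T ≈ 40.85 °C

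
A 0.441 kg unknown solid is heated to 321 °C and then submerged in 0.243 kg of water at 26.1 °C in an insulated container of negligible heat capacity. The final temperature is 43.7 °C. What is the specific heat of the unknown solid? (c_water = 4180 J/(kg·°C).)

c ≈ 146 J/(kg·°C)

Setting the total heat transfer to zero:
0.441×c×(43.7 − 321) + 0.243×4180×(43.7 − 26.1) = 0
-122.29 c = -17877
c = -17877/-122.29 ≈ 146.2 J/(kg·°C)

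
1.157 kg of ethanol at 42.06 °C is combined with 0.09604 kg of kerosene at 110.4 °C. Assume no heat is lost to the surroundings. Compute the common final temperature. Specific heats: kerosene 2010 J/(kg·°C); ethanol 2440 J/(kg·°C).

With ΣQ=0 the equilibrium temperature is the m·c-weighted mean:
T_f = (193.04*110.4 + 2823.1*42.06) / (193.04 + 2823.1)
    = 140050 / 3016.1 ≈ 46.43 °C

T_f ≈ 46.4 °C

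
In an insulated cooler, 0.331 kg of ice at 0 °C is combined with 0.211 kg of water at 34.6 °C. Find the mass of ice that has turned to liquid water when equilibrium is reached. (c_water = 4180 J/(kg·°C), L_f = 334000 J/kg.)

m_melted ≈ 0.0914 kg

Water can give up m c ΔT = 0.211×4180×34.6 = 30517 J before reaching 0 °C.
Fully melting the ice requires m_ice L_f = 0.331×334000 = 110554 J.
30517 J < 110554 J, so only part of the ice melts and the system sits at 0 °C.
Mass melted = 30517/334000 ≈ 0.09137 kg.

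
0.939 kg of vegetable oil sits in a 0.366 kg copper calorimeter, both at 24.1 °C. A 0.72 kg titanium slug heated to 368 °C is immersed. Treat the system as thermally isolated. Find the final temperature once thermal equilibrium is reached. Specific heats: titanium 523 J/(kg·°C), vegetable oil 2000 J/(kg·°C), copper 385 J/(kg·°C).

T_f ≈ 78.2 °C

Heat gained plus heat lost sum to zero:
0.72×523×(T − 368) + 0.939×2000×(T − 24.1) + 0.366×385×(T − 24.1) = 0
376.56(T − 368) + 1878(T − 24.1) + 140.91(T − 24.1) = 0
(376.56 + 1878 + 140.91) T = 376.56×368 + 1878×24.1 + 140.91×24.1
T ≈ 78.16 °C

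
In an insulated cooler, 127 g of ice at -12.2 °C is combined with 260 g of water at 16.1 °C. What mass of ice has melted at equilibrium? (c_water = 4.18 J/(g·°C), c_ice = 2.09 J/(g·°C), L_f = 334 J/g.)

Cooling the water to 0 °C releases 260·4.18·16.1 = 17497 J.
Of that, 127·2.09·12.2 = 3238.2 J goes to bring the ice to 0 °C, leaving 14259 J.
Fully melting the ice requires m_ice L_f = 127·334 = 42418 J.
That's not enough to melt it all — equilibrium is at 0 °C with ice remaining.
m_melt = 14259 / L_f = 42.69 g.

m_melted ≈ 42.7 g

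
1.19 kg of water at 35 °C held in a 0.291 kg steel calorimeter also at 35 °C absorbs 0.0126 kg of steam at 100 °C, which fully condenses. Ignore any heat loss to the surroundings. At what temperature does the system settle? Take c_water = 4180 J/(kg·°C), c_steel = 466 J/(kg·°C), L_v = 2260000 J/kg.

T_f ≈ 41.2 °C

Taking heat into each body as positive, Σ m c ΔT = 0:
condense steam: −0.0126·2260000 = −28476; condensed water 100 °C→T: 52.67(T − 100); original water: 4974.2(T − 35); cup: 135.61(T − 35)
5162.5 T = 28476 + 5266.8 + 178843 = 212586
T ≈ 41.18 °C — below 100 °C, confirming all the steam condensed.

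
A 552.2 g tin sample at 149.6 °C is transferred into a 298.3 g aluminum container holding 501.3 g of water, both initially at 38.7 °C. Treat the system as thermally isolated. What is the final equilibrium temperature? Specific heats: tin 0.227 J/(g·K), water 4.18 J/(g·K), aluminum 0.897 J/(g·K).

T_f ≈ 44.3 °C

T_f = Σ m_i c_i T_i / Σ m_i c_i:
T_f = (125.35·149.6 + 2095.4·38.7 + 267.58·38.7) / (125.35 + 2095.4 + 267.58)
    = 110201 / 2488.4 ≈ 44.29 °C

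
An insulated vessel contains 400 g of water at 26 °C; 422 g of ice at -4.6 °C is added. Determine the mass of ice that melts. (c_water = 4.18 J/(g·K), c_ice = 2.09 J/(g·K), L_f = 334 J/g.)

Water can give up m c ΔT = 400·4.18·26 = 43472 J before reaching 0 °C.
Warming the ice to 0 °C takes 422·2.09·4.6 = 4057.1 J, leaving 39415 J for melting.
Fully melting the ice requires m_ice L_f = 422·334 = 140948 J.
Since 39415 < 140948 J, not all the ice melts; equilibrium is at 0 °C.
m_melt = 39415 / L_f = 118 g.

m_melted ≈ 118 g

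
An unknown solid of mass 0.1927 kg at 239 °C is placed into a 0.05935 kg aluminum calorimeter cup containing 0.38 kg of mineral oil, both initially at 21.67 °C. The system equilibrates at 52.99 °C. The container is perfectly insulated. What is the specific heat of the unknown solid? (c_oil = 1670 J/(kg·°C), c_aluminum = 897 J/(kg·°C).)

Let T be the final temperature. ΣQ_i = 0:
0.1927×c×(52.99 − 239) + 0.38×1670×(52.99 − 21.67) + 0.05935×897×(52.99 − 21.67) = 0
-35.84 c = -21543
c = -21543/-35.84 ≈ 601 J/(kg·°C)

c ≈ 601 J/(kg·°C)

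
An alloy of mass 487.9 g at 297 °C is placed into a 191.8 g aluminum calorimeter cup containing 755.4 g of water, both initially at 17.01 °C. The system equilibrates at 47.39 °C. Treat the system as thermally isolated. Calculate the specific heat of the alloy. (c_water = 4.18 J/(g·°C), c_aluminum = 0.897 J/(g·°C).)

Setting the total heat transfer to zero:
487.9×c×(47.39 − 297) + 755.4×4.18×(47.39 − 17.01) + 191.8×0.897×(47.39 − 17.01) = 0
-121785 c = -101154
c = -101154/-121785 ≈ 0.8306 J/(g·°C)

c ≈ 0.831 J/(g·°C)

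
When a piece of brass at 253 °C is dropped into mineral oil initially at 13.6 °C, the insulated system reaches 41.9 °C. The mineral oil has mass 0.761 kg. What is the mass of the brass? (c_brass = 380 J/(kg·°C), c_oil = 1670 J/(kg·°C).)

Heat lost by the brass = heat gained by the oil:
m·380·(253 − 41.9) = 0.761·1670·(41.9 − 13.6)
80218 m = 35966  ⇒  m ≈ 0.4483 kg

m ≈ 0.448 kg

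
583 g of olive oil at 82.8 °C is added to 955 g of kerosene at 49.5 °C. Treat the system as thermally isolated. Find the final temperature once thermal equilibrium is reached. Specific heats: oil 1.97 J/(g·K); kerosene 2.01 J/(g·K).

T_f ≈ 62.0 °C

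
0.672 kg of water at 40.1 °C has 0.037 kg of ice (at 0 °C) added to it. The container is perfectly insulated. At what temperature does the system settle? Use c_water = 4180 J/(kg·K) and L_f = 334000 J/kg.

Net heat exchanged in the isolated system is zero:
fusion: m_ice L_f = 0.037·334000 = 12358; meltwater 0→T: 0.037·4180·T = 154.66 T; water: 2809(T − 40.1)
2963.6 T = 112639 − 12358 = 100281
T ≈ 33.84 °C — above 0 °C, consistent with complete melting.

T_f ≈ 33.8 °C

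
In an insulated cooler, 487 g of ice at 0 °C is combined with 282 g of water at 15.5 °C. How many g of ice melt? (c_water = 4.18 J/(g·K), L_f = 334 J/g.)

Heat available from the water dropping to 0 °C: 282·4.18·15.5 = 18271 J.
Fully melting the ice requires m_ice L_f = 487·334 = 162658 J.
18271 J < 162658 J, so only part of the ice melts and the system sits at 0 °C.
m_melted·334 = 18271  ⇒  m_melted ≈ 54.7 g.

m_melted ≈ 54.7 g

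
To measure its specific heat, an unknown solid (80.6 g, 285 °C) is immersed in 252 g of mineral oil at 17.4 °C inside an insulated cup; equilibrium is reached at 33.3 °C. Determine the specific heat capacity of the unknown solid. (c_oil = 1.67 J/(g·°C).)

c ≈ 0.33 J/(g·°C)

Heat lost by the unknown solid = heat gained by the oil:
80.6×c×(285 − 33.3) = 252×1.67×(33.3 − 17.4)
20287 c = 6691.4  ⇒  c ≈ 0.3298 J/(g·°C)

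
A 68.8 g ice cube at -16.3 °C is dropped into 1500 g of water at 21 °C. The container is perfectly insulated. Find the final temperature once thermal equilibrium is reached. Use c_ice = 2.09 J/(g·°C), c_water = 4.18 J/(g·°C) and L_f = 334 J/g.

T_f ≈ 16.2 °C

Energy balance with sensible and latent terms:
ice -16.3→0 °C: 68.8·2.09·16.3 = 2343.8
  fusion: m_ice L_f = 68.8·334 = 22979
  meltwater 0→T: 68.8·4.18·T = 287.58 T
  water: 6270(T − 21)
6557.6 T = 131670 − 25323 = 106347
T ≈ 16.22 °C (positive, so assuming full melt was valid).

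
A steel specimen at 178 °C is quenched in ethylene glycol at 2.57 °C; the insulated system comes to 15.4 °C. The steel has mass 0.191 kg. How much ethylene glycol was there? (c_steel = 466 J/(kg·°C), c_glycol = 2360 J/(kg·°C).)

m ≈ 0.478 kg

Energy conservation, ΣQ = 0:
0.191·466·(15.4 − 178) + m·2360·(15.4 − 2.57) = 0
30279 m = 14472
m = 14472/30279 ≈ 0.478 kg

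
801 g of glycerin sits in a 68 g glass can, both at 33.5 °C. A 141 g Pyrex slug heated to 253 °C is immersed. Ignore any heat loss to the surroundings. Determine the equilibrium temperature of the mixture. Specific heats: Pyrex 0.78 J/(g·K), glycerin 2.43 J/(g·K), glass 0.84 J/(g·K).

Conservation of energy gives ΣQ = 0:
141×0.78×(T − 253) + 801×2.43×(T − 33.5) + 68×0.84×(T − 33.5) = 0
(109.98 + 1946.4 + 57.12) T = 109.98×253 + 1946.4×33.5 + 57.12×33.5
T ≈ 44.92 °C

T_f ≈ 44.9 °C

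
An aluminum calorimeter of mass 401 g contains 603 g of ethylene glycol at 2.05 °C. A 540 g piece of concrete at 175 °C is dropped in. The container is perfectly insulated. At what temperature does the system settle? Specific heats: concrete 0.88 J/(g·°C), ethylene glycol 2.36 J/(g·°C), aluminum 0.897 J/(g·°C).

T_f is the heat-capacity-weighted average of the initial temperatures:
T_f = (475.2×175 + 1423.1×2.05 + 359.7×2.05) / (475.2 + 1423.1 + 359.7)
    = 86815 / 2258 ≈ 38.45 °C

T_f ≈ 38.4 °C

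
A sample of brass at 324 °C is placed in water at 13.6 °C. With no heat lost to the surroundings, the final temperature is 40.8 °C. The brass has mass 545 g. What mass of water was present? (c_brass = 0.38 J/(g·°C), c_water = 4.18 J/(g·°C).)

m ≈ 516 g

Heat lost by the brass = heat gained by the water:
545·0.38·(324 − 40.8) = m·4.18·(40.8 − 13.6)
113.7 m = 58651  ⇒  m ≈ 515.9 g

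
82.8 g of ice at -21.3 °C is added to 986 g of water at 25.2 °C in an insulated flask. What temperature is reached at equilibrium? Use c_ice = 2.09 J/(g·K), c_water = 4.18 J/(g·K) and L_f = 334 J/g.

T_f ≈ 16.2 °C

Taking heat into each body as positive, Σ m c ΔT = 0:
warm ice to 0 °C: 82.8·2.09·(0 − (-21.3)) = 3686
  melt ice: 82.8·334 = 27655
  meltwater 0→T: 82.8·4.18·T = 346.1 T
  water cools: 986·4.18·(T − 25.2) = 4121.5(T − 25.2)
4467.6 T = 103861 − 31341 = 72520
T ≈ 16.23 °C — above 0 °C, consistent with complete melting.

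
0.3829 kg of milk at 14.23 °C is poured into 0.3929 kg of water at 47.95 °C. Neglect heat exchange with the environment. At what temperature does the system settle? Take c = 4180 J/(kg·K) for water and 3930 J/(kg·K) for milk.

T_f ≈ 31.8 °C

Heat lost by the water equals heat gained by the milk:
0.3929·4180·(47.95 − T) = 0.3829·3930·(T − 14.23)
1642.3(47.95 − T) = 1504.8(T − 14.23)
3147.1 T = 100163  ⇒  T ≈ 31.83 °C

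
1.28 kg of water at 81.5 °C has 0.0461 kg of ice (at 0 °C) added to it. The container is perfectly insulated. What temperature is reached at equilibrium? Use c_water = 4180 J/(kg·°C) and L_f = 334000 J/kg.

Taking heat into each body as positive, Σ m c ΔT = 0:
fusion: m_ice L_f = 0.0461×334000 = 15397
  warm the meltwater: 192.7 T
  water: 5350.4(T − 81.5)
5543.1 T = 436058 − 15397 = 420660
T ≈ 75.89 °C (positive, so assuming full melt was valid).

T_f ≈ 75.9 °C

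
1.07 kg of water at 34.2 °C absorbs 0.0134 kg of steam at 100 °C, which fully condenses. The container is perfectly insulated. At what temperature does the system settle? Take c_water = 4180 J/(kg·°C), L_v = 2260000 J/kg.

Sum of m c ΔT and latent-heat terms is zero:
steam→water at 100 °C releases m L_v = 0.0134·2260000 = 30284; condensed water 100 °C→T: 56.01(T − 100); water warms: 1.07·4180·(T − 34.2) = 4472.6(T − 34.2)
4528.6 T = 30284 + 5601.2 + 152963 = 188848
T ≈ 41.70 °C (< 100 °C, so full condensation is consistent).

T_f ≈ 41.7 °C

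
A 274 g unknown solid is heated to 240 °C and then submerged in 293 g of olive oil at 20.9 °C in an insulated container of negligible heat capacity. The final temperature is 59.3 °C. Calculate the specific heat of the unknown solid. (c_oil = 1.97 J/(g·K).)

Heat lost by the unknown solid = heat gained by the oil:
274·c·(240 − 59.3) = 293·1.97·(59.3 − 20.9)
49512 c = 22165  ⇒  c ≈ 0.4477 J/(g·K)

c ≈ 0.448 J/(g·K)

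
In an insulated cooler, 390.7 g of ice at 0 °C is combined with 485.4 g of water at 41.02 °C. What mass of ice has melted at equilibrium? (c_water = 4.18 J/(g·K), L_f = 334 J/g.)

m_melted ≈ 249 g

Cooling the water to 0 °C releases 485.4×4.18×41.02 = 83228 J.
Melting all 390.7 g of ice would need 390.7×334 = 130494 J.
83228 J < 130494 J, so only part of the ice melts and the system sits at 0 °C.
m_melted×334 = 83228  ⇒  m_melted ≈ 249.2 g.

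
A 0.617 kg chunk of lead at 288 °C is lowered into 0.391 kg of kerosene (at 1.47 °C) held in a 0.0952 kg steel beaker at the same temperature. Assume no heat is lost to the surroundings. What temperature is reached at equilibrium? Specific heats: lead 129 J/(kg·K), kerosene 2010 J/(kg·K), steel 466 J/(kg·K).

Setting the total heat transfer to zero:
0.617*129*(T − 288) + 0.391*2010*(T − 1.47) + 0.0952*466*(T − 1.47) = 0
79.59(T − 288) + 785.91(T − 1.47) + 44.36(T − 1.47) = 0
909.87 T = 24143
T ≈ 26.53 °C

T_f ≈ 26.5 °C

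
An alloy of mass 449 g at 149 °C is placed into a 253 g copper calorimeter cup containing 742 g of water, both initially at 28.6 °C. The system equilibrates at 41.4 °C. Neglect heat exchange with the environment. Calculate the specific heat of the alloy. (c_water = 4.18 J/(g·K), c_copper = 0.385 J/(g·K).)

Setting the total heat transfer to zero:
449·c·(41.4 − 149) + 742·4.18·(41.4 − 28.6) + 253·0.385·(41.4 − 28.6) = 0
-48312 c = -40947
c = -40947/-48312 ≈ 0.8475 J/(g·K)

c ≈ 0.848 J/(g·K)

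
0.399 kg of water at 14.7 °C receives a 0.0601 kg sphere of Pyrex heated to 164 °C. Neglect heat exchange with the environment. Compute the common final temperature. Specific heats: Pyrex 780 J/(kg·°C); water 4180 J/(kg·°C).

T_f ≈ 18.8 °C

With ΣQ=0 the equilibrium temperature is the m·c-weighted mean:
T_f = (46.88*164 + 1667.8*14.7) / (46.88 + 1667.8)
    = 32205 / 1714.7 ≈ 18.78 °C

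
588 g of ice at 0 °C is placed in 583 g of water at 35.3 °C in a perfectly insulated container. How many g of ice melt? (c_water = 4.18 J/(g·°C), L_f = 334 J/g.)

Water can give up m c ΔT = 583×4.18×35.3 = 86024 J before reaching 0 °C.
Melting all 588 g of ice would need 588×334 = 196392 J.
That's not enough to melt it all — equilibrium is at 0 °C with ice remaining.
m_melted×334 = 86024  ⇒  m_melted ≈ 257.6 g.

m_melted ≈ 258 g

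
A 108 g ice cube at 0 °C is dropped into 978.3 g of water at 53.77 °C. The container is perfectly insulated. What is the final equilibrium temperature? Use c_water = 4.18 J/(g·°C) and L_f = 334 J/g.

Energy balance with sensible and latent terms:
latent heat to melt: 108×334 = 36072
  meltwater 0→T: 108×4.18×T = 451.44 T
  water: 4089.3(T − 53.77)
4540.7 T = 219881 − 36072 = 183809
T ≈ 40.48 °C (positive, so assuming full melt was valid).

T_f ≈ 40.5 °C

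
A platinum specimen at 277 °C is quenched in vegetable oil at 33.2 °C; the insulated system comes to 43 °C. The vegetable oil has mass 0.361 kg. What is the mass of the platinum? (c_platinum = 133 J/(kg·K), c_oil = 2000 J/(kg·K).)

m ≈ 0.227 kg

Energy conservation, ΣQ = 0:
m×133×(43 − 277) + 0.361×2000×(43 − 33.2) = 0
-31122 m = -7075.6
m = -7075.6/-31122 ≈ 0.2274 kg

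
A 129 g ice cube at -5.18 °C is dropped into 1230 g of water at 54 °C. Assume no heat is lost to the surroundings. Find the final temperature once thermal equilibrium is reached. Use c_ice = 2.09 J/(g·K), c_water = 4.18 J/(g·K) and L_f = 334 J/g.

Energy balance with sensible and latent terms:
ice -5.18→0 °C: 129×2.09×5.18 = 1396.6
  fusion: m_ice L_f = 129×334 = 43086
  warm the meltwater: 539.22 T
  water cools: 1230×4.18×(T − 54) = 5141.4(T − 54)
5680.6 T = 277636 − 44483 = 233153
T ≈ 41.04 °C — above 0 °C, consistent with complete melting.

T_f ≈ 41.0 °C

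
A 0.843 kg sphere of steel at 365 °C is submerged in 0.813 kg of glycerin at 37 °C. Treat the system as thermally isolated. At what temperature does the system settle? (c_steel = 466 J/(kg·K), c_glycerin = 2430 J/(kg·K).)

T_f ≈ 91.4 °C

With ΣQ=0 the equilibrium temperature is the m·c-weighted mean:
T_f = (392.84·365 + 1975.6·37) / (392.84 + 1975.6)
    = 216483 / 2368.4 ≈ 91.40 °C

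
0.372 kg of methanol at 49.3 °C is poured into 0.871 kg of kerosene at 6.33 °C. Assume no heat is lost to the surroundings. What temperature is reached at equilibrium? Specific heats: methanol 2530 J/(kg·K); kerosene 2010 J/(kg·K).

T_f ≈ 21.4 °C

Net heat exchanged in the isolated system is zero:
0.372×2530×(T − 49.3) + 0.871×2010×(T − 6.33) = 0
941.16(T − 49.3) + 1750.7(T − 6.33) = 0
2691.9 T = 57481
T = 57481 / 2691.9 = 21.4 °C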